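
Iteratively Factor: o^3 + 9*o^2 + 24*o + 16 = (o + 4)*(o^2 + 5*o + 4) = (o + 4)^2*(o + 1)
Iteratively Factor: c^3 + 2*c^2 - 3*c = (c)*(c^2 + 2*c - 3) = c*(c + 3)*(c - 1)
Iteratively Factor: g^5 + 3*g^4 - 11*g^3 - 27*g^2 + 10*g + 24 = (g - 3)*(g^4 + 6*g^3 + 7*g^2 - 6*g - 8) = (g - 3)*(g + 4)*(g^3 + 2*g^2 - g - 2) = (g - 3)*(g + 2)*(g + 4)*(g^2 - 1) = (g - 3)*(g + 1)*(g + 2)*(g + 4)*(g - 1)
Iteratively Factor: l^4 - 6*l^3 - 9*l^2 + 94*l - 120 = (l + 4)*(l^3 - 10*l^2 + 31*l - 30) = (l - 2)*(l + 4)*(l^2 - 8*l + 15) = (l - 5)*(l - 2)*(l + 4)*(l - 3)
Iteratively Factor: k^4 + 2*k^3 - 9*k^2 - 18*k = (k)*(k^3 + 2*k^2 - 9*k - 18) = k*(k - 3)*(k^2 + 5*k + 6) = k*(k - 3)*(k + 2)*(k + 3)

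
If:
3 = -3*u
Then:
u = -1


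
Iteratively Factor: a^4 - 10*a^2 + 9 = (a - 3)*(a^3 + 3*a^2 - a - 3) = (a - 3)*(a + 3)*(a^2 - 1) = (a - 3)*(a - 1)*(a + 3)*(a + 1)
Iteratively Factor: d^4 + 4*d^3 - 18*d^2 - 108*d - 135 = (d + 3)*(d^3 + d^2 - 21*d - 45) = (d - 5)*(d + 3)*(d^2 + 6*d + 9) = (d - 5)*(d + 3)^2*(d + 3)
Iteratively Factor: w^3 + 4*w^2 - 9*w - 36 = (w + 3)*(w^2 + w - 12) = (w + 3)*(w + 4)*(w - 3)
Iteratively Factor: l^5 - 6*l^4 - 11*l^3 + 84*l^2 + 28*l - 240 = (l - 2)*(l^4 - 4*l^3 - 19*l^2 + 46*l + 120) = (l - 5)*(l - 2)*(l^3 + l^2 - 14*l - 24) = (l - 5)*(l - 4)*(l - 2)*(l^2 + 5*l + 6) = (l - 5)*(l - 4)*(l - 2)*(l + 3)*(l + 2)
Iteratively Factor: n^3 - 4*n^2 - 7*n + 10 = (n + 2)*(n^2 - 6*n + 5) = (n - 5)*(n + 2)*(n - 1)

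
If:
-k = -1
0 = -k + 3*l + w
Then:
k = 1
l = 1/3 - w/3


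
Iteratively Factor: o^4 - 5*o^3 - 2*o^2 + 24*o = (o)*(o^3 - 5*o^2 - 2*o + 24) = o*(o + 2)*(o^2 - 7*o + 12) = o*(o - 4)*(o + 2)*(o - 3)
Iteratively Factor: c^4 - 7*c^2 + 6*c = (c - 2)*(c^3 + 2*c^2 - 3*c) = (c - 2)*(c - 1)*(c^2 + 3*c) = (c - 2)*(c - 1)*(c + 3)*(c)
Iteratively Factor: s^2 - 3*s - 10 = (s - 5)*(s + 2)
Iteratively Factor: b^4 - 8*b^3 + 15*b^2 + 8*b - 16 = (b + 1)*(b^3 - 9*b^2 + 24*b - 16) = (b - 4)*(b + 1)*(b^2 - 5*b + 4) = (b - 4)^2*(b + 1)*(b - 1)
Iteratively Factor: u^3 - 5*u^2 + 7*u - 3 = (u - 1)*(u^2 - 4*u + 3) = (u - 1)^2*(u - 3)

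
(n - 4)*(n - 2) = n^2 - 6*n + 8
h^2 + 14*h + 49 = (h + 7)^2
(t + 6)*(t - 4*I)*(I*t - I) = I*t^3 + 4*t^2 + 5*I*t^2 + 20*t - 6*I*t - 24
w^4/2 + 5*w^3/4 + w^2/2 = w^2*(w/2 + 1)*(w + 1/2)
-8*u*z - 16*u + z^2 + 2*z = (-8*u + z)*(z + 2)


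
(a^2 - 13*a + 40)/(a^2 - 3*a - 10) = (a - 8)/(a + 2)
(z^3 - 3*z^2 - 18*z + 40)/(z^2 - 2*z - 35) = (-z^3 + 3*z^2 + 18*z - 40)/(-z^2 + 2*z + 35)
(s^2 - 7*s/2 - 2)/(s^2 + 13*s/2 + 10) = (2*s^2 - 7*s - 4)/(2*s^2 + 13*s + 20)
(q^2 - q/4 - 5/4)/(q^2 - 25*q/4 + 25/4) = (q + 1)/(q - 5)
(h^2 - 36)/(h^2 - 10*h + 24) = (h + 6)/(h - 4)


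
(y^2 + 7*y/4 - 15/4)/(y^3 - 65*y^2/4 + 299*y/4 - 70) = (y + 3)/(y^2 - 15*y + 56)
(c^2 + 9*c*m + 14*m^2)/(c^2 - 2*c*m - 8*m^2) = (c + 7*m)/(c - 4*m)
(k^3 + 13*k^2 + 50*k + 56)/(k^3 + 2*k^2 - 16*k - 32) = (k + 7)/(k - 4)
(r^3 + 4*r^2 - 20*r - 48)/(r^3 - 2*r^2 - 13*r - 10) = (r^2 + 2*r - 24)/(r^2 - 4*r - 5)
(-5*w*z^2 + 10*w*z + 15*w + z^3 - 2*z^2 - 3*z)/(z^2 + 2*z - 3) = (-5*w*z^2 + 10*w*z + 15*w + z^3 - 2*z^2 - 3*z)/(z^2 + 2*z - 3)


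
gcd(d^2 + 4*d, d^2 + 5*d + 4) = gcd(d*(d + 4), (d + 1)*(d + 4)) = d + 4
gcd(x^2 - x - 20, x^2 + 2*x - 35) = x - 5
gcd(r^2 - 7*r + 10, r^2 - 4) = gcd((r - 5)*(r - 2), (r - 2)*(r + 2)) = r - 2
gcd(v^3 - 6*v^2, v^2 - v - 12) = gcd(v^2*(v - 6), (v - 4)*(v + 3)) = 1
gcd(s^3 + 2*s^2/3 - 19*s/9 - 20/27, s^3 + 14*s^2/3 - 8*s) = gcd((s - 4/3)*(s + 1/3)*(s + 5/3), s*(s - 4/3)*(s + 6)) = s - 4/3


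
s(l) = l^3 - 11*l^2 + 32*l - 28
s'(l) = 3*l^2 - 22*l + 32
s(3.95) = -11.60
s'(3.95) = -8.09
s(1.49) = -1.43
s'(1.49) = 5.88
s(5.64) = -18.02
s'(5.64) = 3.35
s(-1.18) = -82.72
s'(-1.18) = 62.14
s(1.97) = -0.00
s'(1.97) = 0.30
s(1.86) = -0.10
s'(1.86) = 1.46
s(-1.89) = -134.52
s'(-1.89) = 84.30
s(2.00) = 0.00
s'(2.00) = 0.00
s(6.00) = -16.00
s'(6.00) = 8.00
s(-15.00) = -6358.00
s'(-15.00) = 1037.00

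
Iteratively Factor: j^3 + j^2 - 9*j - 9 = (j + 1)*(j^2 - 9) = (j + 1)*(j + 3)*(j - 3)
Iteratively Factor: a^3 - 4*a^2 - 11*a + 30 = (a - 5)*(a^2 + a - 6) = (a - 5)*(a - 2)*(a + 3)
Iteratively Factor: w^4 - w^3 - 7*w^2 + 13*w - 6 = (w + 3)*(w^3 - 4*w^2 + 5*w - 2) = (w - 1)*(w + 3)*(w^2 - 3*w + 2) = (w - 2)*(w - 1)*(w + 3)*(w - 1)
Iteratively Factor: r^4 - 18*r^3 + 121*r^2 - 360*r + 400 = (r - 5)*(r^3 - 13*r^2 + 56*r - 80) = (r - 5)^2*(r^2 - 8*r + 16) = (r - 5)^2*(r - 4)*(r - 4)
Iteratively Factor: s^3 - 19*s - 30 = (s - 5)*(s^2 + 5*s + 6) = (s - 5)*(s + 2)*(s + 3)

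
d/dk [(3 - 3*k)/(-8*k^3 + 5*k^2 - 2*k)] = 3*(-16*k^3 + 29*k^2 - 10*k + 2)/(k^2*(64*k^4 - 80*k^3 + 57*k^2 - 20*k + 4))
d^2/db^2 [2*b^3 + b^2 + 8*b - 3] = 12*b + 2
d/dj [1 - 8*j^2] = -16*j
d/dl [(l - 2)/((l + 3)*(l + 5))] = (-l^2 + 4*l + 31)/(l^4 + 16*l^3 + 94*l^2 + 240*l + 225)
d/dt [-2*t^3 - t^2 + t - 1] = -6*t^2 - 2*t + 1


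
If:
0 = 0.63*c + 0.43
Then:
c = -0.68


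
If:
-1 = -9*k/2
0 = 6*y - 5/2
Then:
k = 2/9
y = 5/12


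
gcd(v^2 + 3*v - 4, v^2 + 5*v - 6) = v - 1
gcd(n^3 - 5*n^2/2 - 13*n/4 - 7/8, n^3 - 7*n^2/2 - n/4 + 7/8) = n^2 - 3*n - 7/4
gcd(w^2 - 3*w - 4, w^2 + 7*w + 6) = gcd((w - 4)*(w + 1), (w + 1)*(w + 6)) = w + 1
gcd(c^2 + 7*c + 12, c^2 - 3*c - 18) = c + 3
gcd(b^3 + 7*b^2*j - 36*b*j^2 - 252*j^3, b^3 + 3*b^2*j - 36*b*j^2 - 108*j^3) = b^2 - 36*j^2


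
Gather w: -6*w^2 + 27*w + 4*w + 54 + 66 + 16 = -6*w^2 + 31*w + 136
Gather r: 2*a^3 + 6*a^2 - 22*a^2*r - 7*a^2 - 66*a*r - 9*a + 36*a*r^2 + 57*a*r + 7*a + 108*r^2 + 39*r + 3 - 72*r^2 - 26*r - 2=2*a^3 - a^2 - 2*a + r^2*(36*a + 36) + r*(-22*a^2 - 9*a + 13) + 1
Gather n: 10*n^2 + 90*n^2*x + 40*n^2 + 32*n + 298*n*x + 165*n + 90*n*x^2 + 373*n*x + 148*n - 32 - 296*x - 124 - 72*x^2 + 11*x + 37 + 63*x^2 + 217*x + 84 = n^2*(90*x + 50) + n*(90*x^2 + 671*x + 345) - 9*x^2 - 68*x - 35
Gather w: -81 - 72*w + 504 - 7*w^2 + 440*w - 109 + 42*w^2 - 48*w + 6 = 35*w^2 + 320*w + 320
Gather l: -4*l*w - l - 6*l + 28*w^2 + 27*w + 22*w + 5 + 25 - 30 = l*(-4*w - 7) + 28*w^2 + 49*w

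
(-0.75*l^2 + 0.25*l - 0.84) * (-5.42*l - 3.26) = 4.065*l^3 + 1.09*l^2 + 3.7378*l + 2.7384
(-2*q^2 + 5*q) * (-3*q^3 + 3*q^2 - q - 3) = 6*q^5 - 21*q^4 + 17*q^3 + q^2 - 15*q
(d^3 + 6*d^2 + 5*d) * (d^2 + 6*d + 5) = d^5 + 12*d^4 + 46*d^3 + 60*d^2 + 25*d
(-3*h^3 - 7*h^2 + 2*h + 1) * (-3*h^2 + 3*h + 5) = 9*h^5 + 12*h^4 - 42*h^3 - 32*h^2 + 13*h + 5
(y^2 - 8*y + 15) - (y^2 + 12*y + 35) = -20*y - 20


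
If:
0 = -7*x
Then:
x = 0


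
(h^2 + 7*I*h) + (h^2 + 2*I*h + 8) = 2*h^2 + 9*I*h + 8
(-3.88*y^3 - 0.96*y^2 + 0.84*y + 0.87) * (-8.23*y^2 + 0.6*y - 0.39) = 31.9324*y^5 + 5.5728*y^4 - 5.976*y^3 - 6.2817*y^2 + 0.1944*y - 0.3393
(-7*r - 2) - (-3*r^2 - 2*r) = 3*r^2 - 5*r - 2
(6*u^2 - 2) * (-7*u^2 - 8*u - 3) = -42*u^4 - 48*u^3 - 4*u^2 + 16*u + 6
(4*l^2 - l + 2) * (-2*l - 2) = -8*l^3 - 6*l^2 - 2*l - 4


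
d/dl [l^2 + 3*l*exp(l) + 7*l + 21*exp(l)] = 3*l*exp(l) + 2*l + 24*exp(l) + 7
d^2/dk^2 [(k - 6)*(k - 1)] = 2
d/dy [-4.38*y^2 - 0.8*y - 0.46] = -8.76*y - 0.8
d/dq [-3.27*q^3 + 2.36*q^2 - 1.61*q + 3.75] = -9.81*q^2 + 4.72*q - 1.61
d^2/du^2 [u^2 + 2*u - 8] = 2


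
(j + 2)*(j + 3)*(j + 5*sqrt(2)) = j^3 + 5*j^2 + 5*sqrt(2)*j^2 + 6*j + 25*sqrt(2)*j + 30*sqrt(2)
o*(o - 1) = o^2 - o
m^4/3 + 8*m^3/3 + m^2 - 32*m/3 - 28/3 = (m/3 + 1/3)*(m - 2)*(m + 2)*(m + 7)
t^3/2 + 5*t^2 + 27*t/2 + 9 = (t/2 + 1/2)*(t + 3)*(t + 6)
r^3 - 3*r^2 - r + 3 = (r - 3)*(r - 1)*(r + 1)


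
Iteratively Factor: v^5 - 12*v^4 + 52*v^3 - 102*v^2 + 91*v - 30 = (v - 1)*(v^4 - 11*v^3 + 41*v^2 - 61*v + 30) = (v - 1)^2*(v^3 - 10*v^2 + 31*v - 30) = (v - 5)*(v - 1)^2*(v^2 - 5*v + 6) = (v - 5)*(v - 2)*(v - 1)^2*(v - 3)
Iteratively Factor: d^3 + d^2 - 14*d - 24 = (d - 4)*(d^2 + 5*d + 6) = (d - 4)*(d + 2)*(d + 3)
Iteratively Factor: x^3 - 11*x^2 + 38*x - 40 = (x - 2)*(x^2 - 9*x + 20) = (x - 5)*(x - 2)*(x - 4)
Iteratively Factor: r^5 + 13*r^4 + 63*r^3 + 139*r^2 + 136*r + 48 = (r + 4)*(r^4 + 9*r^3 + 27*r^2 + 31*r + 12) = (r + 4)^2*(r^3 + 5*r^2 + 7*r + 3) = (r + 1)*(r + 4)^2*(r^2 + 4*r + 3) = (r + 1)*(r + 3)*(r + 4)^2*(r + 1)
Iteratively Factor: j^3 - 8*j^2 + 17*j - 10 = (j - 1)*(j^2 - 7*j + 10) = (j - 2)*(j - 1)*(j - 5)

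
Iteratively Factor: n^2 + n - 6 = (n + 3)*(n - 2)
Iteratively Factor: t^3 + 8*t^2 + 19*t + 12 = (t + 3)*(t^2 + 5*t + 4) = (t + 1)*(t + 3)*(t + 4)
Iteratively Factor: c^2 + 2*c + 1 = (c + 1)*(c + 1)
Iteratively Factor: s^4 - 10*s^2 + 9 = (s + 3)*(s^3 - 3*s^2 - s + 3) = (s - 1)*(s + 3)*(s^2 - 2*s - 3) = (s - 1)*(s + 1)*(s + 3)*(s - 3)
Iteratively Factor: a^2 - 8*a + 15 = (a - 5)*(a - 3)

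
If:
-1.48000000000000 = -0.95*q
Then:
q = 1.56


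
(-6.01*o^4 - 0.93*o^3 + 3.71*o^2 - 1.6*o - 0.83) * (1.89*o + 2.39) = -11.3589*o^5 - 16.1216*o^4 + 4.7892*o^3 + 5.8429*o^2 - 5.3927*o - 1.9837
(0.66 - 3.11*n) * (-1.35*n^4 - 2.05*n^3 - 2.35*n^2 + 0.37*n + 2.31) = 4.1985*n^5 + 5.4845*n^4 + 5.9555*n^3 - 2.7017*n^2 - 6.9399*n + 1.5246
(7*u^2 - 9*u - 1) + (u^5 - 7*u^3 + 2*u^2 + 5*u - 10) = u^5 - 7*u^3 + 9*u^2 - 4*u - 11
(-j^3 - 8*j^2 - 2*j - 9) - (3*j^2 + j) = -j^3 - 11*j^2 - 3*j - 9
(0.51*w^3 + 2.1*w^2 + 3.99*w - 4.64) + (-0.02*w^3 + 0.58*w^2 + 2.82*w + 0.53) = 0.49*w^3 + 2.68*w^2 + 6.81*w - 4.11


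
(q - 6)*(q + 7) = q^2 + q - 42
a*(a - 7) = a^2 - 7*a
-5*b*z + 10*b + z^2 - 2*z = (-5*b + z)*(z - 2)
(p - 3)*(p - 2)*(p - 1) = p^3 - 6*p^2 + 11*p - 6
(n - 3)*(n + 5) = n^2 + 2*n - 15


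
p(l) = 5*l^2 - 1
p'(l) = 10*l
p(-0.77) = 1.96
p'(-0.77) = -7.70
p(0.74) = 1.74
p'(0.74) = 7.40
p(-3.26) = 52.14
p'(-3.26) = -32.60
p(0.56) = 0.57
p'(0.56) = 5.60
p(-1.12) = 5.27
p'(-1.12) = -11.20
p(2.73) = 36.26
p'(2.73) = 27.30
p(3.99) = 78.60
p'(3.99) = 39.90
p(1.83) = 15.74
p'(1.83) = 18.30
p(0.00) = -1.00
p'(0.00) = 0.00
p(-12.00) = 719.00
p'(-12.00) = -120.00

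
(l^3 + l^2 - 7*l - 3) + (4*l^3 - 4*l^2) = 5*l^3 - 3*l^2 - 7*l - 3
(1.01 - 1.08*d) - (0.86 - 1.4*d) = 0.32*d + 0.15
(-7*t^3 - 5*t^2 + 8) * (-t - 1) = 7*t^4 + 12*t^3 + 5*t^2 - 8*t - 8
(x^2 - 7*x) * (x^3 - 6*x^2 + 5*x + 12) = x^5 - 13*x^4 + 47*x^3 - 23*x^2 - 84*x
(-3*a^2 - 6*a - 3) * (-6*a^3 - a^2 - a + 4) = 18*a^5 + 39*a^4 + 27*a^3 - 3*a^2 - 21*a - 12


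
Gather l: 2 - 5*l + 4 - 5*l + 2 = 8 - 10*l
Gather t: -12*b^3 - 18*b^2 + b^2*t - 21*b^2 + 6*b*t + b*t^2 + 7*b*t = -12*b^3 - 39*b^2 + b*t^2 + t*(b^2 + 13*b)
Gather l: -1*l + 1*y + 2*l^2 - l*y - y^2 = 2*l^2 + l*(-y - 1) - y^2 + y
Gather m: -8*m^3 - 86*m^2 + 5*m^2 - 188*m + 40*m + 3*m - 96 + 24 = -8*m^3 - 81*m^2 - 145*m - 72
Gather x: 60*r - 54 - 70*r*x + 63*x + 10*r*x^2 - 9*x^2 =60*r + x^2*(10*r - 9) + x*(63 - 70*r) - 54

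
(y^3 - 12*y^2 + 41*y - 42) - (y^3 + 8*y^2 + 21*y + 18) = -20*y^2 + 20*y - 60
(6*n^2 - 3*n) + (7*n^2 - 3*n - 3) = 13*n^2 - 6*n - 3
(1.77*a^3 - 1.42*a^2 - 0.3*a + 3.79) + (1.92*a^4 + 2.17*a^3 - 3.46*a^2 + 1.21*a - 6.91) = 1.92*a^4 + 3.94*a^3 - 4.88*a^2 + 0.91*a - 3.12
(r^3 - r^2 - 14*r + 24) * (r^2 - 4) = r^5 - r^4 - 18*r^3 + 28*r^2 + 56*r - 96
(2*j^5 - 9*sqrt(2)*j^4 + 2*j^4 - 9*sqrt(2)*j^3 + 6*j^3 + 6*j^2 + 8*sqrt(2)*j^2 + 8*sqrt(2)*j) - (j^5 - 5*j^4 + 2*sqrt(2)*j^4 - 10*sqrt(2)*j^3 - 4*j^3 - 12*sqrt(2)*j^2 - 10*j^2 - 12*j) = j^5 - 11*sqrt(2)*j^4 + 7*j^4 + sqrt(2)*j^3 + 10*j^3 + 16*j^2 + 20*sqrt(2)*j^2 + 8*sqrt(2)*j + 12*j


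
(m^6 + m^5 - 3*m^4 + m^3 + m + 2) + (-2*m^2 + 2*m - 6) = m^6 + m^5 - 3*m^4 + m^3 - 2*m^2 + 3*m - 4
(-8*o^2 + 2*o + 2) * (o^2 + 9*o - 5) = -8*o^4 - 70*o^3 + 60*o^2 + 8*o - 10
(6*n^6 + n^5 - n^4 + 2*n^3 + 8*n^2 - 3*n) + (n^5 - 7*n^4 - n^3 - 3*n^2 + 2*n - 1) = 6*n^6 + 2*n^5 - 8*n^4 + n^3 + 5*n^2 - n - 1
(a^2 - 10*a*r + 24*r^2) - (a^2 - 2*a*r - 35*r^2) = -8*a*r + 59*r^2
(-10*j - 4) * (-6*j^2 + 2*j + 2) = 60*j^3 + 4*j^2 - 28*j - 8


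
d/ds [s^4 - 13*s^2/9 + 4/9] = 4*s^3 - 26*s/9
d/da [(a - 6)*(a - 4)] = 2*a - 10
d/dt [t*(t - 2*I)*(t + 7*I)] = 3*t^2 + 10*I*t + 14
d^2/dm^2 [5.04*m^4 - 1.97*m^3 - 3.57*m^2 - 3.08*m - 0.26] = 60.48*m^2 - 11.82*m - 7.14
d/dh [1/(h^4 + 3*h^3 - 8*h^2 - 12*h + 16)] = (-4*h^3 - 9*h^2 + 16*h + 12)/(h^4 + 3*h^3 - 8*h^2 - 12*h + 16)^2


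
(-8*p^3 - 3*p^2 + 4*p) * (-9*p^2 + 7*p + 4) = 72*p^5 - 29*p^4 - 89*p^3 + 16*p^2 + 16*p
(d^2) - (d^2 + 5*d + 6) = -5*d - 6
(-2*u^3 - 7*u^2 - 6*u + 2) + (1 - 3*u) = -2*u^3 - 7*u^2 - 9*u + 3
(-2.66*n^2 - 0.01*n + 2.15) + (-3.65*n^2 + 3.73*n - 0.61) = -6.31*n^2 + 3.72*n + 1.54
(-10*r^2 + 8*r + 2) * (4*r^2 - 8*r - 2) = -40*r^4 + 112*r^3 - 36*r^2 - 32*r - 4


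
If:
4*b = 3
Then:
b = 3/4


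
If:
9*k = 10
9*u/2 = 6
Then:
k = 10/9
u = 4/3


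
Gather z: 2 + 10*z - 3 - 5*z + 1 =5*z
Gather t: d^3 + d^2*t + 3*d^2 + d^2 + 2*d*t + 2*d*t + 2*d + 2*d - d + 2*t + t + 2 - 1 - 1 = d^3 + 4*d^2 + 3*d + t*(d^2 + 4*d + 3)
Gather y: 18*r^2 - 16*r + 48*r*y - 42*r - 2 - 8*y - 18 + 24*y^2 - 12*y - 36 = 18*r^2 - 58*r + 24*y^2 + y*(48*r - 20) - 56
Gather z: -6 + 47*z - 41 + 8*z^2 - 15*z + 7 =8*z^2 + 32*z - 40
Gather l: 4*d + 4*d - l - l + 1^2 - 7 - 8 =8*d - 2*l - 14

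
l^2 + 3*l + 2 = (l + 1)*(l + 2)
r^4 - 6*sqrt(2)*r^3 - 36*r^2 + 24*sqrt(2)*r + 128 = (r - 2)*(r + 2)*(r - 8*sqrt(2))*(r + 2*sqrt(2))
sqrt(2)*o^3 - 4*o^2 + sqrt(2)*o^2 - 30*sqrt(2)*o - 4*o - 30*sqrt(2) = (o - 5*sqrt(2))*(o + 3*sqrt(2))*(sqrt(2)*o + sqrt(2))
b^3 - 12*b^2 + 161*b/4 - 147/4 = (b - 7)*(b - 7/2)*(b - 3/2)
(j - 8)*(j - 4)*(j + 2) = j^3 - 10*j^2 + 8*j + 64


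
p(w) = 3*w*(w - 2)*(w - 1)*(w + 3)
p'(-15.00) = -39852.00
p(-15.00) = 146880.00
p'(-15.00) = -39852.00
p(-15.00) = 146880.00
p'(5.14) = 1431.68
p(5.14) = 1631.69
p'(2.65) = 130.02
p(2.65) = 48.17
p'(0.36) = 3.44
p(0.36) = 3.81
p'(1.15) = -12.05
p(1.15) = -1.83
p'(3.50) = 385.50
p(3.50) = 255.94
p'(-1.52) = 39.70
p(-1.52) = -59.86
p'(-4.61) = -964.05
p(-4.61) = 825.68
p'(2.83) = 171.12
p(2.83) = 75.18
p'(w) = 3*w*(w - 2)*(w - 1) + 3*w*(w - 2)*(w + 3) + 3*w*(w - 1)*(w + 3) + 3*(w - 2)*(w - 1)*(w + 3) = 12*w^3 - 42*w + 18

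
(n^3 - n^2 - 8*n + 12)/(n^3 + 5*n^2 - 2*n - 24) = (n - 2)/(n + 4)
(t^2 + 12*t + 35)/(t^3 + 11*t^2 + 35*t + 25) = (t + 7)/(t^2 + 6*t + 5)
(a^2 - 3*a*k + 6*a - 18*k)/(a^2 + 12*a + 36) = (a - 3*k)/(a + 6)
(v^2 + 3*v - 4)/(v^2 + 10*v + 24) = (v - 1)/(v + 6)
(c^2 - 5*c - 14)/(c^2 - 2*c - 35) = (c + 2)/(c + 5)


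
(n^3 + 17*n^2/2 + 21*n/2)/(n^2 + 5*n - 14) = n*(2*n + 3)/(2*(n - 2))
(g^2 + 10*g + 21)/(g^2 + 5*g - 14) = (g + 3)/(g - 2)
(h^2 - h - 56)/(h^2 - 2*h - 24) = (-h^2 + h + 56)/(-h^2 + 2*h + 24)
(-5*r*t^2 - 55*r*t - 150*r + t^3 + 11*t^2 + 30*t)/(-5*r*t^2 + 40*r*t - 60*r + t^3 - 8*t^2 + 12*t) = (t^2 + 11*t + 30)/(t^2 - 8*t + 12)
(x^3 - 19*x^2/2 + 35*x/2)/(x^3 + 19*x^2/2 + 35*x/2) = (2*x^2 - 19*x + 35)/(2*x^2 + 19*x + 35)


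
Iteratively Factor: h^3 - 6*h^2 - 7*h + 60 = (h + 3)*(h^2 - 9*h + 20) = (h - 4)*(h + 3)*(h - 5)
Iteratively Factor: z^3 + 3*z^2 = (z)*(z^2 + 3*z) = z*(z + 3)*(z)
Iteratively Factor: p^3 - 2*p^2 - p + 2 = (p - 1)*(p^2 - p - 2) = (p - 1)*(p + 1)*(p - 2)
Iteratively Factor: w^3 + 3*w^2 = (w + 3)*(w^2) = w*(w + 3)*(w)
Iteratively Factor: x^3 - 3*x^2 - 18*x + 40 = (x - 2)*(x^2 - x - 20) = (x - 5)*(x - 2)*(x + 4)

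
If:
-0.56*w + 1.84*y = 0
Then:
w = 3.28571428571429*y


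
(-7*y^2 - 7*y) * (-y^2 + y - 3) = 7*y^4 + 14*y^2 + 21*y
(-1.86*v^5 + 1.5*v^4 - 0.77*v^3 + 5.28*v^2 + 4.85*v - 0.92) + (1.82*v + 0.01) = -1.86*v^5 + 1.5*v^4 - 0.77*v^3 + 5.28*v^2 + 6.67*v - 0.91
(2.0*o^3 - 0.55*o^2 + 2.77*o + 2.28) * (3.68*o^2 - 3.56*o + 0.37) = 7.36*o^5 - 9.144*o^4 + 12.8916*o^3 - 1.6743*o^2 - 7.0919*o + 0.8436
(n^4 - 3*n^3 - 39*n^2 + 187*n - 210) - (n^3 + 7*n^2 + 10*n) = n^4 - 4*n^3 - 46*n^2 + 177*n - 210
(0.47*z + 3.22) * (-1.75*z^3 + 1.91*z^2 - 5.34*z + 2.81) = -0.8225*z^4 - 4.7373*z^3 + 3.6404*z^2 - 15.8741*z + 9.0482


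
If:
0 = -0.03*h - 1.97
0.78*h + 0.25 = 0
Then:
No Solution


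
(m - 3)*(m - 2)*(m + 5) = m^3 - 19*m + 30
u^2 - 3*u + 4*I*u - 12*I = (u - 3)*(u + 4*I)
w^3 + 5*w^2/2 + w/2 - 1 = (w - 1/2)*(w + 1)*(w + 2)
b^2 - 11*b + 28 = (b - 7)*(b - 4)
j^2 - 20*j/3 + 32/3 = (j - 4)*(j - 8/3)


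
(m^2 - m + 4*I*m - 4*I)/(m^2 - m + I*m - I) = (m + 4*I)/(m + I)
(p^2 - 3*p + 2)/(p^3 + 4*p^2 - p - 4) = (p - 2)/(p^2 + 5*p + 4)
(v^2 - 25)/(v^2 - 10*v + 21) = (v^2 - 25)/(v^2 - 10*v + 21)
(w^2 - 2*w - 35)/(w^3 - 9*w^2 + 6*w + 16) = (w^2 - 2*w - 35)/(w^3 - 9*w^2 + 6*w + 16)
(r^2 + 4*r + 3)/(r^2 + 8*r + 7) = (r + 3)/(r + 7)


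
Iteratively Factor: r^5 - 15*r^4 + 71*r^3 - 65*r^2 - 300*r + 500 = (r + 2)*(r^4 - 17*r^3 + 105*r^2 - 275*r + 250) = (r - 5)*(r + 2)*(r^3 - 12*r^2 + 45*r - 50) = (r - 5)*(r - 2)*(r + 2)*(r^2 - 10*r + 25) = (r - 5)^2*(r - 2)*(r + 2)*(r - 5)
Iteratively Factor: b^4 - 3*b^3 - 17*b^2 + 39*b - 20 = (b + 4)*(b^3 - 7*b^2 + 11*b - 5) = (b - 1)*(b + 4)*(b^2 - 6*b + 5) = (b - 1)^2*(b + 4)*(b - 5)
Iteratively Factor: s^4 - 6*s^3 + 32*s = (s)*(s^3 - 6*s^2 + 32) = s*(s + 2)*(s^2 - 8*s + 16) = s*(s - 4)*(s + 2)*(s - 4)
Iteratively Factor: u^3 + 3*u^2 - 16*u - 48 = (u - 4)*(u^2 + 7*u + 12) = (u - 4)*(u + 4)*(u + 3)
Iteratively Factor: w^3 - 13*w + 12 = (w - 1)*(w^2 + w - 12) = (w - 3)*(w - 1)*(w + 4)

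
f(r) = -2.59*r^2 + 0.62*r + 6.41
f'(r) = 0.62 - 5.18*r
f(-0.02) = 6.40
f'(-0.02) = 0.72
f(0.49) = 6.09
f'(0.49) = -1.92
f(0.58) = 5.90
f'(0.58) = -2.38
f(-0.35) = 5.88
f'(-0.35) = 2.43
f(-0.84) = 4.06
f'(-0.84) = 4.97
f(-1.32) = 1.08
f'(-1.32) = 7.46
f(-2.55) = -12.01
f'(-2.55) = 13.83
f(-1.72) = -2.32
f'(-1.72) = 9.53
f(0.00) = 6.41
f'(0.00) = 0.62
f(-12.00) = -373.99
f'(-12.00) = 62.78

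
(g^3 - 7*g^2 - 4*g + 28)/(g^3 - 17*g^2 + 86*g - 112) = (g + 2)/(g - 8)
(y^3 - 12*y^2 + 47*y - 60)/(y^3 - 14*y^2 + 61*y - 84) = (y - 5)/(y - 7)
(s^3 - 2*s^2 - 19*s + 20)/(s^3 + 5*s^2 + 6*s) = (s^3 - 2*s^2 - 19*s + 20)/(s*(s^2 + 5*s + 6))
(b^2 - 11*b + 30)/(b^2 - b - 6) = (-b^2 + 11*b - 30)/(-b^2 + b + 6)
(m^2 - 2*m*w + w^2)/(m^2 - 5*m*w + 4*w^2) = (-m + w)/(-m + 4*w)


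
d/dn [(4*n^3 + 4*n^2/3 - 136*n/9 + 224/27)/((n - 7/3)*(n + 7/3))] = 4*(9*n^2 - 42*n + 34)/(9*n^2 - 42*n + 49)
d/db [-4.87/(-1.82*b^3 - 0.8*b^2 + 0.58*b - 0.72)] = (-26.5902*b^2 - 7.792*b + 2.8246)/(1.82*b^3 + 0.8*b^2 - 0.58*b + 0.72)^2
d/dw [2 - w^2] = -2*w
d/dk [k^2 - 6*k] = 2*k - 6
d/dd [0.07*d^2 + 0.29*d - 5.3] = 0.14*d + 0.29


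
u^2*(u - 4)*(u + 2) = u^4 - 2*u^3 - 8*u^2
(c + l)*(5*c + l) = 5*c^2 + 6*c*l + l^2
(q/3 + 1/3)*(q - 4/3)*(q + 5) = q^3/3 + 14*q^2/9 - q - 20/9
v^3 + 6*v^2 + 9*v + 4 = (v + 1)^2*(v + 4)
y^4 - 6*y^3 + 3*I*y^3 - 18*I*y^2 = y^2*(y - 6)*(y + 3*I)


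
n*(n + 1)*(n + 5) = n^3 + 6*n^2 + 5*n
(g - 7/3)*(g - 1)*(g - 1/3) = g^3 - 11*g^2/3 + 31*g/9 - 7/9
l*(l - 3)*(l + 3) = l^3 - 9*l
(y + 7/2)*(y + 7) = y^2 + 21*y/2 + 49/2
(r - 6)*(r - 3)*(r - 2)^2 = r^4 - 13*r^3 + 58*r^2 - 108*r + 72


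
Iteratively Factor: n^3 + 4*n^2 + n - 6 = (n - 1)*(n^2 + 5*n + 6) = (n - 1)*(n + 2)*(n + 3)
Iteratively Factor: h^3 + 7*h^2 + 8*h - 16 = (h + 4)*(h^2 + 3*h - 4) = (h - 1)*(h + 4)*(h + 4)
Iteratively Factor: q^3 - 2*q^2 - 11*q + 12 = (q - 1)*(q^2 - q - 12) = (q - 4)*(q - 1)*(q + 3)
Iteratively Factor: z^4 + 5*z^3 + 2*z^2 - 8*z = (z + 4)*(z^3 + z^2 - 2*z) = (z + 2)*(z + 4)*(z^2 - z) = (z - 1)*(z + 2)*(z + 4)*(z)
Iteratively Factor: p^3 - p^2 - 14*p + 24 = (p - 2)*(p^2 + p - 12) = (p - 2)*(p + 4)*(p - 3)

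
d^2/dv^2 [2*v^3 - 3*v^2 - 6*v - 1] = 12*v - 6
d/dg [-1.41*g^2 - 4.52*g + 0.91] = -2.82*g - 4.52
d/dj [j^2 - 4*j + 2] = 2*j - 4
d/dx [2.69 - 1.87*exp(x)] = -1.87*exp(x)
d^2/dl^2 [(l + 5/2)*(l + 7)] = 2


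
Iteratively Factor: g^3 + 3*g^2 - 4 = (g + 2)*(g^2 + g - 2) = (g - 1)*(g + 2)*(g + 2)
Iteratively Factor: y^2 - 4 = (y - 2)*(y + 2)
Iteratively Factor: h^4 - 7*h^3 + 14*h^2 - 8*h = (h - 1)*(h^3 - 6*h^2 + 8*h) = (h - 2)*(h - 1)*(h^2 - 4*h) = (h - 4)*(h - 2)*(h - 1)*(h)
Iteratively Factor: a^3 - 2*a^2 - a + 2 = (a + 1)*(a^2 - 3*a + 2) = (a - 2)*(a + 1)*(a - 1)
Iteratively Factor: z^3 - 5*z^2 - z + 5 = (z - 1)*(z^2 - 4*z - 5) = (z - 1)*(z + 1)*(z - 5)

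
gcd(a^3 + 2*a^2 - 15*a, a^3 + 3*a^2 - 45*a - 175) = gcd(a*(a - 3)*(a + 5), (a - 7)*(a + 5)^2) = a + 5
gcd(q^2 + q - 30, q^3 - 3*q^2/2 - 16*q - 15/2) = q - 5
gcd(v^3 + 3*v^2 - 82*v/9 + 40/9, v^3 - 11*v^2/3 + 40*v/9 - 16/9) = v - 4/3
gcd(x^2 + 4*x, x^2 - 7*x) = x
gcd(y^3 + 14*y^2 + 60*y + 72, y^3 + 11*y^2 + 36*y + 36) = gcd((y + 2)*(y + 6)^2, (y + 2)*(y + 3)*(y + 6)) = y^2 + 8*y + 12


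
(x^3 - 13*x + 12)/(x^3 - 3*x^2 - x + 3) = (x + 4)/(x + 1)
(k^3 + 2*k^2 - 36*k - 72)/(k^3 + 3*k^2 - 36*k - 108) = (k + 2)/(k + 3)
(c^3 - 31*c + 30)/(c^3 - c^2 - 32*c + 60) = (c - 1)/(c - 2)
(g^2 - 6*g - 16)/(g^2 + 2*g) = (g - 8)/g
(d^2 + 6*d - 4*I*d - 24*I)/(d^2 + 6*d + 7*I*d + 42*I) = (d - 4*I)/(d + 7*I)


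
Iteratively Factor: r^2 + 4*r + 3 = (r + 1)*(r + 3)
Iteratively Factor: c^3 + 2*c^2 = (c)*(c^2 + 2*c) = c*(c + 2)*(c)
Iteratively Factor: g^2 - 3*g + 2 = (g - 1)*(g - 2)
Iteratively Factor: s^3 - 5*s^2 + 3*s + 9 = (s - 3)*(s^2 - 2*s - 3) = (s - 3)^2*(s + 1)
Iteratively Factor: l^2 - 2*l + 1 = (l - 1)*(l - 1)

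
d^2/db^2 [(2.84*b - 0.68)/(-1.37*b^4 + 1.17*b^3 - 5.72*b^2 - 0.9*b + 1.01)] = (-63.964752*b^7 + 98.361616*b^6 - 189.557472*b^5 + 242.136576*b^4 - 339.875264*b^3 + 180.75816*b^2 - 82.260984*b + 3.795472)/(2.571353*b^12 - 6.587919*b^11 + 37.833783*b^10 - 51.545511*b^9 + 143.620281*b^8 - 59.11542*b^7 + 102.703037*b^6 + 118.580544*b^5 - 74.663361*b^4 - 34.048431*b^3 + 15.050616*b^2 + 2.75427*b - 1.030301)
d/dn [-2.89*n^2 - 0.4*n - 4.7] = -5.78*n - 0.4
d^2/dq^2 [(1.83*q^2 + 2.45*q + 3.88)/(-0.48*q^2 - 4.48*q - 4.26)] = (6.74150399999999*q^3 + 17.0881919999999*q^2 - 20.002752*q - 112.783352)/(0.110592*q^6 + 3.096576*q^5 + 31.845888*q^4 + 144.879616*q^3 + 282.632256*q^2 + 243.903744*q + 77.308776)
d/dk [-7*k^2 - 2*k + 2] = -14*k - 2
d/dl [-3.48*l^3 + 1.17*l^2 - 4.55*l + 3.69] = -10.44*l^2 + 2.34*l - 4.55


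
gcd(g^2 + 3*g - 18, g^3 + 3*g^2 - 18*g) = g^2 + 3*g - 18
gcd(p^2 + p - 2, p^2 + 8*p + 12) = p + 2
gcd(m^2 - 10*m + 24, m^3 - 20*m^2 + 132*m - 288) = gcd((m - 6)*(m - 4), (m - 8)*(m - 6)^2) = m - 6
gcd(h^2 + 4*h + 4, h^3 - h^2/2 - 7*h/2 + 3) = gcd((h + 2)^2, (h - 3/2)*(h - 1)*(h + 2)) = h + 2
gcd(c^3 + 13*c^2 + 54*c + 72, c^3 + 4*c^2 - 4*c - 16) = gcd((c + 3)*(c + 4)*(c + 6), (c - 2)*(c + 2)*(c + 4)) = c + 4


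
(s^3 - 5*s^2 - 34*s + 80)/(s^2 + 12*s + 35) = (s^2 - 10*s + 16)/(s + 7)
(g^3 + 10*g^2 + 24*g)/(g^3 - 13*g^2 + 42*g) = (g^2 + 10*g + 24)/(g^2 - 13*g + 42)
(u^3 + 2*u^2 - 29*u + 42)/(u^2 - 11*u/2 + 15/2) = 2*(u^2 + 5*u - 14)/(2*u - 5)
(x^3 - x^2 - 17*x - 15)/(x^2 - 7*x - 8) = (x^2 - 2*x - 15)/(x - 8)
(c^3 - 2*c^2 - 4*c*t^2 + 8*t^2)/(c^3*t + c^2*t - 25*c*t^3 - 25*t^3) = (c^3 - 2*c^2 - 4*c*t^2 + 8*t^2)/(t*(c^3 + c^2 - 25*c*t^2 - 25*t^2))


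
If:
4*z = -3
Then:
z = -3/4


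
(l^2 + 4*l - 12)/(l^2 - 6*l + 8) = (l + 6)/(l - 4)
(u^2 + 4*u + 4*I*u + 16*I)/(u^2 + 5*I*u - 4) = (u + 4)/(u + I)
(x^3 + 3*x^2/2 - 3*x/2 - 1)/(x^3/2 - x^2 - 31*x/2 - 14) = (-2*x^3 - 3*x^2 + 3*x + 2)/(-x^3 + 2*x^2 + 31*x + 28)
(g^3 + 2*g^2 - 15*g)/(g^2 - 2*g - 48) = g*(-g^2 - 2*g + 15)/(-g^2 + 2*g + 48)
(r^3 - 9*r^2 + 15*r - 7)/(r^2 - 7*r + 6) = (r^2 - 8*r + 7)/(r - 6)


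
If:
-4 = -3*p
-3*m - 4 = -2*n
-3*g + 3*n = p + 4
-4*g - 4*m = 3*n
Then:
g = -128/261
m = -124/261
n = 112/87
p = 4/3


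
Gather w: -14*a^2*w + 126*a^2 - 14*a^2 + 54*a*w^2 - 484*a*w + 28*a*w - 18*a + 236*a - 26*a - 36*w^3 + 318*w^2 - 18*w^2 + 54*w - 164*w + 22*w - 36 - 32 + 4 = 112*a^2 + 192*a - 36*w^3 + w^2*(54*a + 300) + w*(-14*a^2 - 456*a - 88) - 64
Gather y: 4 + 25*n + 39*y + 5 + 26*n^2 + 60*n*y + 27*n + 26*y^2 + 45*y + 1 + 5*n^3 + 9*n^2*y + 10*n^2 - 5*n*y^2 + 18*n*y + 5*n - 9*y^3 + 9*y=5*n^3 + 36*n^2 + 57*n - 9*y^3 + y^2*(26 - 5*n) + y*(9*n^2 + 78*n + 93) + 10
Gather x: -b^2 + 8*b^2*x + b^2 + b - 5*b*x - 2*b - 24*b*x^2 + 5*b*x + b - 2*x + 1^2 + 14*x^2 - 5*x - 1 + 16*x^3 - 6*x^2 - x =16*x^3 + x^2*(8 - 24*b) + x*(8*b^2 - 8)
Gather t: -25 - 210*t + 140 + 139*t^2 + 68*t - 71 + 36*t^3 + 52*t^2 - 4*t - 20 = 36*t^3 + 191*t^2 - 146*t + 24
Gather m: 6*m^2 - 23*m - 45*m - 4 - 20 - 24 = 6*m^2 - 68*m - 48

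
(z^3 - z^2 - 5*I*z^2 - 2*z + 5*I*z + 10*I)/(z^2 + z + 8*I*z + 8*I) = (z^2 - z*(2 + 5*I) + 10*I)/(z + 8*I)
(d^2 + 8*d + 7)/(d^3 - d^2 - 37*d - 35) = (d + 7)/(d^2 - 2*d - 35)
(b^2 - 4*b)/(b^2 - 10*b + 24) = b/(b - 6)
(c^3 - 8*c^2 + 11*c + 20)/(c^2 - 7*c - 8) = (c^2 - 9*c + 20)/(c - 8)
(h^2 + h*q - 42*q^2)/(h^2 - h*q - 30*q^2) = (h + 7*q)/(h + 5*q)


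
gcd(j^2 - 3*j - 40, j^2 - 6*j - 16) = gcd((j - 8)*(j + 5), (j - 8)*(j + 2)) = j - 8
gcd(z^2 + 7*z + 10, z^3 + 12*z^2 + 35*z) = z + 5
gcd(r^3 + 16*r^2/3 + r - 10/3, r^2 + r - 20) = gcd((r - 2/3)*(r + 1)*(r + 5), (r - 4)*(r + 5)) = r + 5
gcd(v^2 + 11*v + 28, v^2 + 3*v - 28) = v + 7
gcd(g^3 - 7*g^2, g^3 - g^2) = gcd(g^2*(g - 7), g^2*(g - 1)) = g^2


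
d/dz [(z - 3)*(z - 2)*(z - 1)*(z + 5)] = 4*z^3 - 3*z^2 - 38*z + 49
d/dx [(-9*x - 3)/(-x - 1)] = 6/(x + 1)^2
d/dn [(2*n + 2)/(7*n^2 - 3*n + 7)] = 2*(-7*n^2 - 14*n + 10)/(49*n^4 - 42*n^3 + 107*n^2 - 42*n + 49)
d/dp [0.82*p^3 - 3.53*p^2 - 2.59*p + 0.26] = 2.46*p^2 - 7.06*p - 2.59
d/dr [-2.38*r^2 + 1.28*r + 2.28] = 1.28 - 4.76*r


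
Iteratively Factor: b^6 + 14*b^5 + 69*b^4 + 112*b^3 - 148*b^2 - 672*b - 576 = (b - 2)*(b^5 + 16*b^4 + 101*b^3 + 314*b^2 + 480*b + 288) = (b - 2)*(b + 3)*(b^4 + 13*b^3 + 62*b^2 + 128*b + 96) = (b - 2)*(b + 3)*(b + 4)*(b^3 + 9*b^2 + 26*b + 24) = (b - 2)*(b + 3)*(b + 4)^2*(b^2 + 5*b + 6) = (b - 2)*(b + 2)*(b + 3)*(b + 4)^2*(b + 3)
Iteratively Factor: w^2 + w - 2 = (w - 1)*(w + 2)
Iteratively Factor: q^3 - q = (q)*(q^2 - 1) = q*(q - 1)*(q + 1)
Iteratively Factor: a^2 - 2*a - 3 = (a + 1)*(a - 3)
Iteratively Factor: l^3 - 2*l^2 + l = (l)*(l^2 - 2*l + 1) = l*(l - 1)*(l - 1)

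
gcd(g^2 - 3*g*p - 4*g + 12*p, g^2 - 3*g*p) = -g + 3*p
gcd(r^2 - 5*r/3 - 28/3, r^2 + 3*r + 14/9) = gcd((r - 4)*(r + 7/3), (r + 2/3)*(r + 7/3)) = r + 7/3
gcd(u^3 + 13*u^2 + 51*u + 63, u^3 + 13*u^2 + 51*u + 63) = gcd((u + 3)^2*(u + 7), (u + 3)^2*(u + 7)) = u^3 + 13*u^2 + 51*u + 63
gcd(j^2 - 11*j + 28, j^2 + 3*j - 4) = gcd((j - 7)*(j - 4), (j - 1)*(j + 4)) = 1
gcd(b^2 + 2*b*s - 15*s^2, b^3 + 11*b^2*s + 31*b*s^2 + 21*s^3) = 1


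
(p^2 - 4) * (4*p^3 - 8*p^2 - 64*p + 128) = 4*p^5 - 8*p^4 - 80*p^3 + 160*p^2 + 256*p - 512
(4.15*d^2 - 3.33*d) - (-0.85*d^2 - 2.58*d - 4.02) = 5.0*d^2 - 0.75*d + 4.02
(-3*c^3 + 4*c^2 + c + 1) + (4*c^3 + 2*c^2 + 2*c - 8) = c^3 + 6*c^2 + 3*c - 7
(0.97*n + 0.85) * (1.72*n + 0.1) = 1.6684*n^2 + 1.559*n + 0.085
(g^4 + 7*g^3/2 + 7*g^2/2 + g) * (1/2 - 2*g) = -2*g^5 - 13*g^4/2 - 21*g^3/4 - g^2/4 + g/2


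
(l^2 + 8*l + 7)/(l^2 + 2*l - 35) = (l + 1)/(l - 5)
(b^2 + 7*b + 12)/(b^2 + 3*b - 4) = (b + 3)/(b - 1)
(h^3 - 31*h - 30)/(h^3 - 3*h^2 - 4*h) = (h^2 - h - 30)/(h*(h - 4))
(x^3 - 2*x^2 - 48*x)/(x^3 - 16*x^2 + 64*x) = (x + 6)/(x - 8)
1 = 1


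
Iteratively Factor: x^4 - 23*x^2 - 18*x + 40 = (x + 2)*(x^3 - 2*x^2 - 19*x + 20) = (x + 2)*(x + 4)*(x^2 - 6*x + 5) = (x - 1)*(x + 2)*(x + 4)*(x - 5)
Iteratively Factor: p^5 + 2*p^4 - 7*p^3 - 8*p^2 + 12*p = (p + 3)*(p^4 - p^3 - 4*p^2 + 4*p) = (p + 2)*(p + 3)*(p^3 - 3*p^2 + 2*p) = p*(p + 2)*(p + 3)*(p^2 - 3*p + 2) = p*(p - 1)*(p + 2)*(p + 3)*(p - 2)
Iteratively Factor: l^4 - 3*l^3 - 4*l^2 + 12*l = (l)*(l^3 - 3*l^2 - 4*l + 12) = l*(l + 2)*(l^2 - 5*l + 6) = l*(l - 2)*(l + 2)*(l - 3)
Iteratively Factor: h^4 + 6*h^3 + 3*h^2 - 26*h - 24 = (h + 1)*(h^3 + 5*h^2 - 2*h - 24) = (h - 2)*(h + 1)*(h^2 + 7*h + 12) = (h - 2)*(h + 1)*(h + 4)*(h + 3)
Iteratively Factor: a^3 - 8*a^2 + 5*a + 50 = (a - 5)*(a^2 - 3*a - 10) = (a - 5)*(a + 2)*(a - 5)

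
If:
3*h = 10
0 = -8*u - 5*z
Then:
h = 10/3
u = -5*z/8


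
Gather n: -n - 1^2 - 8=-n - 9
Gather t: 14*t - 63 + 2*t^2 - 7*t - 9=2*t^2 + 7*t - 72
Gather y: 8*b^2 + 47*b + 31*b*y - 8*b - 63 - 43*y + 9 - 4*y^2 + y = 8*b^2 + 39*b - 4*y^2 + y*(31*b - 42) - 54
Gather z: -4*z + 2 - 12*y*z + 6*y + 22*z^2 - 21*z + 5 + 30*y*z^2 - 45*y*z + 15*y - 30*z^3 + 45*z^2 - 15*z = 21*y - 30*z^3 + z^2*(30*y + 67) + z*(-57*y - 40) + 7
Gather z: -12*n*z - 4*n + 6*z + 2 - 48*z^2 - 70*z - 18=-4*n - 48*z^2 + z*(-12*n - 64) - 16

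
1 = 1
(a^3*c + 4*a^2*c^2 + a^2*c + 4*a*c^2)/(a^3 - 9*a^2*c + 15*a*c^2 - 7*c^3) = a*c*(a^2 + 4*a*c + a + 4*c)/(a^3 - 9*a^2*c + 15*a*c^2 - 7*c^3)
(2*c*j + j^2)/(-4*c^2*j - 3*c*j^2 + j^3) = (-2*c - j)/(4*c^2 + 3*c*j - j^2)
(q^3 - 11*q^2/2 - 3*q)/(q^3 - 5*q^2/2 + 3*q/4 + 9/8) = 4*q*(q - 6)/(4*q^2 - 12*q + 9)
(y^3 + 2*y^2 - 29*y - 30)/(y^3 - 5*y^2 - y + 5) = (y + 6)/(y - 1)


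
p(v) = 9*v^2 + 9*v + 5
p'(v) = 18*v + 9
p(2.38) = 77.40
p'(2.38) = 51.84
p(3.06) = 116.81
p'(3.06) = 64.08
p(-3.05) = 61.27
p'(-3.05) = -45.90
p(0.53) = 12.30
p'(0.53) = 18.54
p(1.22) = 29.38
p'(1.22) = 30.96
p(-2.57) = 41.31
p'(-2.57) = -37.26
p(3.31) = 133.39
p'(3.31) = 68.58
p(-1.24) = 7.68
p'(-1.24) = -13.32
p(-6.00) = 275.00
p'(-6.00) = -99.00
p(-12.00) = 1193.00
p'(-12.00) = -207.00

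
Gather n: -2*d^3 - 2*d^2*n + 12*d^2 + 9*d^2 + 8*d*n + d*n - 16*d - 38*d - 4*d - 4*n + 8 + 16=-2*d^3 + 21*d^2 - 58*d + n*(-2*d^2 + 9*d - 4) + 24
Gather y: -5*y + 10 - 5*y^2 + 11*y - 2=-5*y^2 + 6*y + 8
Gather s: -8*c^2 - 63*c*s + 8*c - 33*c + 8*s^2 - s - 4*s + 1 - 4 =-8*c^2 - 25*c + 8*s^2 + s*(-63*c - 5) - 3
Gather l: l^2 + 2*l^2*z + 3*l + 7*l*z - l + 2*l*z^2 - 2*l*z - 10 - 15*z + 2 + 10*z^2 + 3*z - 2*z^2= l^2*(2*z + 1) + l*(2*z^2 + 5*z + 2) + 8*z^2 - 12*z - 8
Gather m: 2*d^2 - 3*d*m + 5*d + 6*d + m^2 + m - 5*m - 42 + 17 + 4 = 2*d^2 + 11*d + m^2 + m*(-3*d - 4) - 21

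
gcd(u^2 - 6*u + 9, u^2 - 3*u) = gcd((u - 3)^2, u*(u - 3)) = u - 3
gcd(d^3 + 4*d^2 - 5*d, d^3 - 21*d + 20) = d^2 + 4*d - 5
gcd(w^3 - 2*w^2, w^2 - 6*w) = w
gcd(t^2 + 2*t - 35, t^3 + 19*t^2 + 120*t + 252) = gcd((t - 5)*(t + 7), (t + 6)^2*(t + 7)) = t + 7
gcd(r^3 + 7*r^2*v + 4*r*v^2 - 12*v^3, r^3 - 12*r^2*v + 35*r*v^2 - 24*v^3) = r - v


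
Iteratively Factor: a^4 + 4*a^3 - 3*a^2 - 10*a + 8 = (a + 2)*(a^3 + 2*a^2 - 7*a + 4) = (a - 1)*(a + 2)*(a^2 + 3*a - 4) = (a - 1)*(a + 2)*(a + 4)*(a - 1)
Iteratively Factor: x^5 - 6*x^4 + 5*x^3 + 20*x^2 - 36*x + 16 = (x - 1)*(x^4 - 5*x^3 + 20*x - 16) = (x - 4)*(x - 1)*(x^3 - x^2 - 4*x + 4) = (x - 4)*(x - 1)*(x + 2)*(x^2 - 3*x + 2) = (x - 4)*(x - 1)^2*(x + 2)*(x - 2)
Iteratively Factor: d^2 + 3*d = (d)*(d + 3)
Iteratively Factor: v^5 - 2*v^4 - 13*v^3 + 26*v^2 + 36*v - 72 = (v - 3)*(v^4 + v^3 - 10*v^2 - 4*v + 24) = (v - 3)*(v - 2)*(v^3 + 3*v^2 - 4*v - 12) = (v - 3)*(v - 2)^2*(v^2 + 5*v + 6) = (v - 3)*(v - 2)^2*(v + 2)*(v + 3)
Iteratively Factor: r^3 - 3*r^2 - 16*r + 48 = (r - 4)*(r^2 + r - 12) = (r - 4)*(r - 3)*(r + 4)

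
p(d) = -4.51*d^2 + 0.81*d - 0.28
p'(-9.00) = 81.99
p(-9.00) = -372.88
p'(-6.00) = 54.93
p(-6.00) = -167.50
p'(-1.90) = 17.95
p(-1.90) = -18.10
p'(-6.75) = 61.70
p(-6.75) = -211.23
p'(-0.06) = 1.35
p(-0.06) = -0.34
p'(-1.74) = 16.50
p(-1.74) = -15.34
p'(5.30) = -47.00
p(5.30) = -122.67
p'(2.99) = -26.16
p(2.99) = -38.18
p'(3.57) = -31.39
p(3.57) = -54.87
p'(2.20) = -19.03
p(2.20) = -20.33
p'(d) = 0.81 - 9.02*d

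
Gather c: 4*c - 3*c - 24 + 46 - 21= c + 1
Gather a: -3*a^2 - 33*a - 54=-3*a^2 - 33*a - 54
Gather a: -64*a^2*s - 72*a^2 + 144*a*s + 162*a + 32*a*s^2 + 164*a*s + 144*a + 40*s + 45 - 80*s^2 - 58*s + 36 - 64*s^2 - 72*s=a^2*(-64*s - 72) + a*(32*s^2 + 308*s + 306) - 144*s^2 - 90*s + 81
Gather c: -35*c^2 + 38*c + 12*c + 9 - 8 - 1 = -35*c^2 + 50*c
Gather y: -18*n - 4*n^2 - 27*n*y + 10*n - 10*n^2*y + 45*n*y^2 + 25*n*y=-4*n^2 + 45*n*y^2 - 8*n + y*(-10*n^2 - 2*n)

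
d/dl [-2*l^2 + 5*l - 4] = 5 - 4*l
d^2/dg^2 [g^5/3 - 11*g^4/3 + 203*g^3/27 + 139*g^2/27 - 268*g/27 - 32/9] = 20*g^3/3 - 44*g^2 + 406*g/9 + 278/27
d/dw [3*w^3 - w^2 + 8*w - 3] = 9*w^2 - 2*w + 8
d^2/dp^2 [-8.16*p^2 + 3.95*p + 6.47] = -16.3200000000000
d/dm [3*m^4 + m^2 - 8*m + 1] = 12*m^3 + 2*m - 8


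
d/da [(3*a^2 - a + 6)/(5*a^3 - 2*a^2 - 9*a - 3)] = (-15*a^4 + 10*a^3 - 119*a^2 + 6*a + 57)/(25*a^6 - 20*a^5 - 86*a^4 + 6*a^3 + 93*a^2 + 54*a + 9)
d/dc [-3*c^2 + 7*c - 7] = 7 - 6*c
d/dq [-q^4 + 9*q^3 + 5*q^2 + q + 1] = -4*q^3 + 27*q^2 + 10*q + 1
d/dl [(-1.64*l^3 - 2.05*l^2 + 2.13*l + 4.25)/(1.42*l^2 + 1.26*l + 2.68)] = (-2.3288*l^4 - 4.1328*l^3 - 18.7932*l^2 - 23.058*l + 0.3534)/(2.0164*l^4 + 3.5784*l^3 + 9.1988*l^2 + 6.7536*l + 7.1824)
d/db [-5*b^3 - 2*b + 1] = -15*b^2 - 2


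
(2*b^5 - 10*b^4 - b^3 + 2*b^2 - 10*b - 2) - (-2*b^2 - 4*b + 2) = 2*b^5 - 10*b^4 - b^3 + 4*b^2 - 6*b - 4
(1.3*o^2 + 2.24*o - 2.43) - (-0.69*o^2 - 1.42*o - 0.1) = 1.99*o^2 + 3.66*o - 2.33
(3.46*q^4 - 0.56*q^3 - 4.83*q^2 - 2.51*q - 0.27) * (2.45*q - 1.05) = 8.477*q^5 - 5.005*q^4 - 11.2455*q^3 - 1.078*q^2 + 1.974*q + 0.2835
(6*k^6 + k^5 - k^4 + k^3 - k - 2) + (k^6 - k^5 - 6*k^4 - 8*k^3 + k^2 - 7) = 7*k^6 - 7*k^4 - 7*k^3 + k^2 - k - 9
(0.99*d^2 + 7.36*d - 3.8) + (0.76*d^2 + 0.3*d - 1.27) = 1.75*d^2 + 7.66*d - 5.07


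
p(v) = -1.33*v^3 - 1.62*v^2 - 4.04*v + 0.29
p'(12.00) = -617.48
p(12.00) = -2579.71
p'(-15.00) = -853.19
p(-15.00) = 4185.14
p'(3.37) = -60.27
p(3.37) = -82.63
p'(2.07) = -27.84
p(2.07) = -26.81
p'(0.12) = -4.49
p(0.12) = -0.22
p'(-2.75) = -25.30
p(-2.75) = 26.81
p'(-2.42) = -19.57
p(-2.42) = 19.43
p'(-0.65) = -3.62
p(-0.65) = 2.60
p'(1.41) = -16.54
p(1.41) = -12.36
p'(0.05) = -4.21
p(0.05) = 0.08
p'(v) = -3.99*v^2 - 3.24*v - 4.04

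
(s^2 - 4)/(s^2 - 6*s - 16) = (s - 2)/(s - 8)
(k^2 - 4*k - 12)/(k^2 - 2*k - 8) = (k - 6)/(k - 4)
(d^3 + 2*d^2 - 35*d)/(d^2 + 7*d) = d - 5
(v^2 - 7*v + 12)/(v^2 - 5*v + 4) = (v - 3)/(v - 1)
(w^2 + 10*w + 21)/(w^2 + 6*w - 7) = (w + 3)/(w - 1)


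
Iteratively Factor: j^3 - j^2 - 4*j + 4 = (j - 1)*(j^2 - 4) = (j - 2)*(j - 1)*(j + 2)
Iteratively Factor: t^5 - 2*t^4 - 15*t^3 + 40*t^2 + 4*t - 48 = (t - 2)*(t^4 - 15*t^2 + 10*t + 24) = (t - 2)*(t + 1)*(t^3 - t^2 - 14*t + 24) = (t - 2)^2*(t + 1)*(t^2 + t - 12) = (t - 3)*(t - 2)^2*(t + 1)*(t + 4)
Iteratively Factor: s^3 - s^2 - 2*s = (s - 2)*(s^2 + s) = s*(s - 2)*(s + 1)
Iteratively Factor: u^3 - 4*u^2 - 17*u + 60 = (u + 4)*(u^2 - 8*u + 15) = (u - 3)*(u + 4)*(u - 5)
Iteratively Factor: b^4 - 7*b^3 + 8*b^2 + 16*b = (b - 4)*(b^3 - 3*b^2 - 4*b) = b*(b - 4)*(b^2 - 3*b - 4) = b*(b - 4)^2*(b + 1)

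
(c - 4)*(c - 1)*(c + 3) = c^3 - 2*c^2 - 11*c + 12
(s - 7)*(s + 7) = s^2 - 49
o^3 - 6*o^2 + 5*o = o*(o - 5)*(o - 1)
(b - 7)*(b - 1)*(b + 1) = b^3 - 7*b^2 - b + 7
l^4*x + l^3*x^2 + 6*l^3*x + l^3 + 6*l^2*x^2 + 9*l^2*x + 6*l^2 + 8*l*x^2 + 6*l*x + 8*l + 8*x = (l + 2)*(l + 4)*(l + x)*(l*x + 1)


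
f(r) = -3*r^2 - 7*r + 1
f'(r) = -6*r - 7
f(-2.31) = 1.16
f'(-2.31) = 6.86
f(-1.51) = 4.73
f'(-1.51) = 2.06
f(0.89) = -7.61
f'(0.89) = -12.34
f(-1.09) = 5.07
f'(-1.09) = -0.46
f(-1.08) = 5.06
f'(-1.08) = -0.52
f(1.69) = -19.40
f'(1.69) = -17.14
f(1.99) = -24.81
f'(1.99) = -18.94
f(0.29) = -1.28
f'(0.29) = -8.74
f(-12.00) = -347.00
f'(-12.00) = 65.00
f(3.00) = -47.00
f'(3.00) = -25.00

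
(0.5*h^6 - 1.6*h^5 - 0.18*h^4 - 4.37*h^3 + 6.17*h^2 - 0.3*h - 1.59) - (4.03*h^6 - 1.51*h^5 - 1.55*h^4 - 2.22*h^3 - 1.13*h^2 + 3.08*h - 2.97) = -3.53*h^6 - 0.0900000000000001*h^5 + 1.37*h^4 - 2.15*h^3 + 7.3*h^2 - 3.38*h + 1.38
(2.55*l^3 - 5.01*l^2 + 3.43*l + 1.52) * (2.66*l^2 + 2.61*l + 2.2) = 6.783*l^5 - 6.6711*l^4 + 1.6577*l^3 + 1.9735*l^2 + 11.5132*l + 3.344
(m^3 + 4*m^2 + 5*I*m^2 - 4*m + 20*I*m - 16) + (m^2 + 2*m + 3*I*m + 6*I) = m^3 + 5*m^2 + 5*I*m^2 - 2*m + 23*I*m - 16 + 6*I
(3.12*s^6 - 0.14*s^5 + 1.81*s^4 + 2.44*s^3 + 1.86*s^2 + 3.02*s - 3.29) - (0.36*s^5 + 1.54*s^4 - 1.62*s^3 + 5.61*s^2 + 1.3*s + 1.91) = 3.12*s^6 - 0.5*s^5 + 0.27*s^4 + 4.06*s^3 - 3.75*s^2 + 1.72*s - 5.2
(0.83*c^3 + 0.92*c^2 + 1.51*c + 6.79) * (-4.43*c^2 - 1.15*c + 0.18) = -3.6769*c^5 - 5.0301*c^4 - 7.5979*c^3 - 31.6506*c^2 - 7.5367*c + 1.2222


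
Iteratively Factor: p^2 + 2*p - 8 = (p + 4)*(p - 2)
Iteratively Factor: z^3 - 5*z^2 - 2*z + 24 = (z - 4)*(z^2 - z - 6) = (z - 4)*(z - 3)*(z + 2)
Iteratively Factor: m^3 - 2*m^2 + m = (m - 1)*(m^2 - m) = m*(m - 1)*(m - 1)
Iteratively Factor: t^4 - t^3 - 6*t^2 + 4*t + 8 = (t - 2)*(t^3 + t^2 - 4*t - 4) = (t - 2)^2*(t^2 + 3*t + 2) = (t - 2)^2*(t + 1)*(t + 2)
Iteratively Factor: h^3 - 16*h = (h + 4)*(h^2 - 4*h) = (h - 4)*(h + 4)*(h)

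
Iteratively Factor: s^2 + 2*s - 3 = (s + 3)*(s - 1)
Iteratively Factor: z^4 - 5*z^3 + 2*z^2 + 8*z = (z - 4)*(z^3 - z^2 - 2*z) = (z - 4)*(z - 2)*(z^2 + z) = z*(z - 4)*(z - 2)*(z + 1)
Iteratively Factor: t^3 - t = (t)*(t^2 - 1) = t*(t - 1)*(t + 1)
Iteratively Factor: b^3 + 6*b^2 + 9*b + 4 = (b + 4)*(b^2 + 2*b + 1) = (b + 1)*(b + 4)*(b + 1)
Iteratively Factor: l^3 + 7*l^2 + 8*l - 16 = (l + 4)*(l^2 + 3*l - 4) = (l - 1)*(l + 4)*(l + 4)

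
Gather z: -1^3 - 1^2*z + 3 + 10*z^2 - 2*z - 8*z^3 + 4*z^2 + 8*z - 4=-8*z^3 + 14*z^2 + 5*z - 2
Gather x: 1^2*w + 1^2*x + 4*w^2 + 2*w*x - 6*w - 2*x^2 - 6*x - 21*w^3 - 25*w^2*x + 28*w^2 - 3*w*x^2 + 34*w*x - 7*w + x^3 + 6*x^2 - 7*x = -21*w^3 + 32*w^2 - 12*w + x^3 + x^2*(4 - 3*w) + x*(-25*w^2 + 36*w - 12)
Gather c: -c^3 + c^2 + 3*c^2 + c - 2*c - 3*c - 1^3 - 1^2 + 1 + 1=-c^3 + 4*c^2 - 4*c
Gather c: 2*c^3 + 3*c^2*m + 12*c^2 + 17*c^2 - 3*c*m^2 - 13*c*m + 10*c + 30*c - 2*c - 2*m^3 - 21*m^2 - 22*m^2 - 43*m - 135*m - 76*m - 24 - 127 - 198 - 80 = 2*c^3 + c^2*(3*m + 29) + c*(-3*m^2 - 13*m + 38) - 2*m^3 - 43*m^2 - 254*m - 429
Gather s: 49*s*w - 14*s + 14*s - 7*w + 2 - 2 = 49*s*w - 7*w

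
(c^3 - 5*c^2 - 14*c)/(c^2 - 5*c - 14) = c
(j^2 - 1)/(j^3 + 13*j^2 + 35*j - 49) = (j + 1)/(j^2 + 14*j + 49)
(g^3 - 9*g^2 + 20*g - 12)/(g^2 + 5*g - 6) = (g^2 - 8*g + 12)/(g + 6)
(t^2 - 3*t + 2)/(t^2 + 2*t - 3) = (t - 2)/(t + 3)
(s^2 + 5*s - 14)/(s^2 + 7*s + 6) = (s^2 + 5*s - 14)/(s^2 + 7*s + 6)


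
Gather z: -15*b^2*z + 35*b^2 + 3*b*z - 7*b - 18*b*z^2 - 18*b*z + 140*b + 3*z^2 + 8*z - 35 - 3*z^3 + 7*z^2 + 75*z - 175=35*b^2 + 133*b - 3*z^3 + z^2*(10 - 18*b) + z*(-15*b^2 - 15*b + 83) - 210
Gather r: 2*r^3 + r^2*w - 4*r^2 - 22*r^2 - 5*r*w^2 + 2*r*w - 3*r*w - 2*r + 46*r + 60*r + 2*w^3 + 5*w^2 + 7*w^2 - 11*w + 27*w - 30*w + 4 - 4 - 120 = 2*r^3 + r^2*(w - 26) + r*(-5*w^2 - w + 104) + 2*w^3 + 12*w^2 - 14*w - 120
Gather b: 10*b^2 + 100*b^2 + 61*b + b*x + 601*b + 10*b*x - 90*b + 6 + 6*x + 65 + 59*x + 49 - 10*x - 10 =110*b^2 + b*(11*x + 572) + 55*x + 110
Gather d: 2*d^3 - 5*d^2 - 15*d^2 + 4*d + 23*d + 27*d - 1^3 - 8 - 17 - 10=2*d^3 - 20*d^2 + 54*d - 36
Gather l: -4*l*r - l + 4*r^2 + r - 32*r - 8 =l*(-4*r - 1) + 4*r^2 - 31*r - 8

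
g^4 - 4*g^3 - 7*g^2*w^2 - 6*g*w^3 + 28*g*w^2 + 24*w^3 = (g - 4)*(g - 3*w)*(g + w)*(g + 2*w)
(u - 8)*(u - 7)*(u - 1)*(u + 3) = u^4 - 13*u^3 + 23*u^2 + 157*u - 168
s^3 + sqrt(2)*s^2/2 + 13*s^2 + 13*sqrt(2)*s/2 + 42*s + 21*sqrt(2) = (s + 6)*(s + 7)*(s + sqrt(2)/2)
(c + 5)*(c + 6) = c^2 + 11*c + 30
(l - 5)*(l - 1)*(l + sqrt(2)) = l^3 - 6*l^2 + sqrt(2)*l^2 - 6*sqrt(2)*l + 5*l + 5*sqrt(2)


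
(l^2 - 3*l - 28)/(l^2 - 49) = (l + 4)/(l + 7)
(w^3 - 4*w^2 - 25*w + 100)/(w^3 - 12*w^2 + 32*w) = (w^2 - 25)/(w*(w - 8))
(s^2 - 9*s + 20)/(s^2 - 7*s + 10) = (s - 4)/(s - 2)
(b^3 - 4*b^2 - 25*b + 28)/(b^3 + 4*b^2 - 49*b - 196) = (b - 1)/(b + 7)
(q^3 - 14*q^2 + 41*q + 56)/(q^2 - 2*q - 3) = (q^2 - 15*q + 56)/(q - 3)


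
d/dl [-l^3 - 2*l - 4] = -3*l^2 - 2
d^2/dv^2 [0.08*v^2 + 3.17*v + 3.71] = 0.160000000000000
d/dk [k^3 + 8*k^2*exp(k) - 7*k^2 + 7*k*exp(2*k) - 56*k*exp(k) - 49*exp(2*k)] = 8*k^2*exp(k) + 3*k^2 + 14*k*exp(2*k) - 40*k*exp(k) - 14*k - 91*exp(2*k) - 56*exp(k)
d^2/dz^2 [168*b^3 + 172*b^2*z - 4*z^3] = -24*z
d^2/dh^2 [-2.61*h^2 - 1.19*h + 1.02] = -5.22000000000000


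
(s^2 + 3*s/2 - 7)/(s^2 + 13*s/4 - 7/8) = 4*(s - 2)/(4*s - 1)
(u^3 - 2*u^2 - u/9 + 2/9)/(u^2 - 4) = (u^2 - 1/9)/(u + 2)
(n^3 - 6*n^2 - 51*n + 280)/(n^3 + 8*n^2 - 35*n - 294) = (n^2 - 13*n + 40)/(n^2 + n - 42)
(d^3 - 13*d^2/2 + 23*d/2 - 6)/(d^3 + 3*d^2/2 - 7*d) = (2*d^3 - 13*d^2 + 23*d - 12)/(d*(2*d^2 + 3*d - 14))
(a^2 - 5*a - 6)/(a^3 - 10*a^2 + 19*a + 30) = 1/(a - 5)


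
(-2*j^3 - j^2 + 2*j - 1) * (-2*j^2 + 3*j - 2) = 4*j^5 - 4*j^4 - 3*j^3 + 10*j^2 - 7*j + 2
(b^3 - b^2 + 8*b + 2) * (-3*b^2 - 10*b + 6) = -3*b^5 - 7*b^4 - 8*b^3 - 92*b^2 + 28*b + 12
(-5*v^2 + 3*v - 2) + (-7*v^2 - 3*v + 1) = -12*v^2 - 1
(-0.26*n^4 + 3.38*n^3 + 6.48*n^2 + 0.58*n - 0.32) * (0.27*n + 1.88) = -0.0702*n^5 + 0.4238*n^4 + 8.104*n^3 + 12.339*n^2 + 1.004*n - 0.6016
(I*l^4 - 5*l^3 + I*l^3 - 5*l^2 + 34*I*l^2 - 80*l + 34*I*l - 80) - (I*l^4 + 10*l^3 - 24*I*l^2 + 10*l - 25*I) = -15*l^3 + I*l^3 - 5*l^2 + 58*I*l^2 - 90*l + 34*I*l - 80 + 25*I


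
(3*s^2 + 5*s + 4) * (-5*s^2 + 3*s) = -15*s^4 - 16*s^3 - 5*s^2 + 12*s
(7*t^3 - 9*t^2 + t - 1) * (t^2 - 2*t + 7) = 7*t^5 - 23*t^4 + 68*t^3 - 66*t^2 + 9*t - 7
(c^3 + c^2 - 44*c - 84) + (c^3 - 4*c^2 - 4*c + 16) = 2*c^3 - 3*c^2 - 48*c - 68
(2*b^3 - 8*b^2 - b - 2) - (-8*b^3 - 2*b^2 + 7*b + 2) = 10*b^3 - 6*b^2 - 8*b - 4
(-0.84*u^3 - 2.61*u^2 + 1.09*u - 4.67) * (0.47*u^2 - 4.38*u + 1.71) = -0.3948*u^5 + 2.4525*u^4 + 10.5077*u^3 - 11.4322*u^2 + 22.3185*u - 7.9857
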